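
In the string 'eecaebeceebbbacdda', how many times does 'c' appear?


Scanning 'eecaebeceebbbacdda' for 'c':
  Position 2: 'c' -> MATCH (count: 1)
  Position 7: 'c' -> MATCH (count: 2)
  Position 14: 'c' -> MATCH (count: 3)
Total occurrences of 'c': 3

3


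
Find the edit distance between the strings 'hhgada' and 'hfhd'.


Building DP table for s1='hhgada' (len 6) and s2='hfhd' (len 4):
       h  f  h  d
    0  1  2  3  4
  h 1  0  1  2  3
  h 2  1  1  1  2
  g 3  2  2  2  2
  a 4  3  3  3  3
  d 5  4  4  4  3
  a 6  5  5  5  4
Edit distance = dp[6][4] = 4

4


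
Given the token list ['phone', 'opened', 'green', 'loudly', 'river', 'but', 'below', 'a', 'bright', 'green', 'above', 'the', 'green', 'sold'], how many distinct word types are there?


Listing all tokens and tracking unique types:
  Token 1: 'phone' -> NEW (unique so far: 1)
  Token 2: 'opened' -> NEW (unique so far: 2)
  Token 3: 'green' -> NEW (unique so far: 3)
  Token 4: 'loudly' -> NEW (unique so far: 4)
  Token 5: 'river' -> NEW (unique so far: 5)
  Token 6: 'but' -> NEW (unique so far: 6)
  Token 7: 'below' -> NEW (unique so far: 7)
  Token 8: 'a' -> NEW (unique so far: 8)
  Token 9: 'bright' -> NEW (unique so far: 9)
  Token 10: 'green' -> duplicate (unique so far: 9)
  Token 11: 'above' -> NEW (unique so far: 10)
  Token 12: 'the' -> NEW (unique so far: 11)
  Token 13: 'green' -> duplicate (unique so far: 11)
  Token 14: 'sold' -> NEW (unique so far: 12)
Unique types: ('a', 'above', 'below', 'bright', 'but', 'green', 'loudly', 'opened', 'phone', 'river', 'sold', 'the')
Vocabulary size: 12

12


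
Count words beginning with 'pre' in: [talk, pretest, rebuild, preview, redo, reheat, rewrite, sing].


Checking each word for prefix 'pre':
  'talk' -> no (count: 0)
  'pretest' -> YES, starts with 'pre' (count: 1)
  'rebuild' -> no (count: 1)
  'preview' -> YES, starts with 'pre' (count: 2)
  'redo' -> no (count: 2)
  'reheat' -> no (count: 2)
  'rewrite' -> no (count: 2)
  'sing' -> no (count: 2)
Total with prefix 'pre': 2

2


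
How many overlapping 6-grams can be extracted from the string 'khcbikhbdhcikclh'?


String 'khcbikhbdhcikclh' has length L = 16.
Number of overlapping n-grams = L - n + 1
Substituting: 16 - 6 + 1 = 11

11


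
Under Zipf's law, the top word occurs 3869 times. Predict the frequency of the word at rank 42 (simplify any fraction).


Zipf's law: freq(rank) = f1 / rank
f1 = 3869, rank = 42
freq = 3869 / 42
GCD(3869, 42) = 1
Simplified: 3869/42

3869/42


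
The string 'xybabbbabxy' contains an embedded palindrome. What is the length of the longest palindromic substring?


Scanning 'xybabbbabxy' for palindromic substrings.
Substring at positions 2-8: 'babbbab'.
Check: reverse('babbbab') = 'babbbab' -> palindrome confirmed.
Neighbouring characters ('y' / 'x') break symmetry, so it cannot extend further.
No longer palindromic substring exists; longest length = 7

7


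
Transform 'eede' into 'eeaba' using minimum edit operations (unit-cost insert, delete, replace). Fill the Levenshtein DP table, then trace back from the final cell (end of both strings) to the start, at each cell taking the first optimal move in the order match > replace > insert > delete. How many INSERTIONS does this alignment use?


Edit distance = 3. Backtracking from cell (4, 5) with preference match > replace > insert > delete,
then listing the resulting alignment 'eede' -> 'eeaba' left to right:
  Step 1: keep 'e'
  Step 2: keep 'e'
  Step 3: insert 'a' [insertion #1]
  Step 4: replace d->b
  Step 5: replace e->a
Total insertions: 1

1


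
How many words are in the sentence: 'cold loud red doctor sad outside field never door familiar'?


Counting words by splitting on spaces:
  Word 1: 'cold'
  Word 2: 'loud'
  Word 3: 'red'
  Word 4: 'doctor'
  Word 5: 'sad'
  Word 6: 'outside'
  Word 7: 'field'
  Word 8: 'never'
  Word 9: 'door'
  Word 10: 'familiar'
Total words: 10

10


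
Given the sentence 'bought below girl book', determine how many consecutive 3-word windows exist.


Word trigrams from [4] words:
  Trigram 1: (bought below girl)
  Trigram 2: (below girl book)
Total word trigrams: 4 - 2 = 2

2


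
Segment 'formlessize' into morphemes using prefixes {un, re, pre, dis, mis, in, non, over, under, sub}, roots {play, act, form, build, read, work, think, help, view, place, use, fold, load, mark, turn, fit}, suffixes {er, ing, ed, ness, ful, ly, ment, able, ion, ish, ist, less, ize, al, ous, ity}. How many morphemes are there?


Segmenting 'formlessize' against the inventory:
  'form' -> root (morpheme 1)
  'less' -> suffix (morpheme 2)
  'ize' -> suffix (morpheme 3)
Total morphemes: 3

3


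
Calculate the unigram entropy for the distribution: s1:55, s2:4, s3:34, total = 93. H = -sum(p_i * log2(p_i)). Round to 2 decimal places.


Computing entropy H = -sum(p_i * log2(p_i)):
  s1: p = 55/93 = 0.5914, -p*log2(p) = 0.4482
  s2: p = 4/93 = 0.0430, -p*log2(p) = 0.1952
  s3: p = 34/93 = 0.3656, -p*log2(p) = 0.5307
H = sum of terms = 1.1741
Rounded to 2 decimals: 1.17

1.17


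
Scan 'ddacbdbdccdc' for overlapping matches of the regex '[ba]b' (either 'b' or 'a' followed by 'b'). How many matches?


Pattern: [ba]b means either 'b' or 'a' followed by 'b'.
Scanning 'ddacbdbdccdc' position-by-position:
  Pos 0: window 'dd' -> no
  Pos 1: window 'da' -> no
  Pos 2: window 'ac' -> no
  Pos 3: window 'cb' -> no
  Pos 4: window 'bd' -> no
  Pos 5: window 'db' -> no
  Pos 6: window 'bd' -> no
  Pos 7: window 'dc' -> no
  Pos 8: window 'cc' -> no
  Pos 9: window 'cd' -> no
  Pos 10: window 'dc' -> no
  Pos 11: window 'c' -> no
Total matches: 0

0


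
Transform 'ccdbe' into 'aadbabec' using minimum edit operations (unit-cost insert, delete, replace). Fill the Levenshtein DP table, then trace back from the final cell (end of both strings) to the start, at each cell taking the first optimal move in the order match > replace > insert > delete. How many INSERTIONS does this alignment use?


Edit distance = 5. Backtracking from cell (5, 8) with preference match > replace > insert > delete,
then listing the resulting alignment 'ccdbe' -> 'aadbabec' left to right:
  Step 1: replace c->a
  Step 2: replace c->a
  Step 3: keep 'd'
  Step 4: insert 'b' [insertion #1]
  Step 5: insert 'a' [insertion #2]
  Step 6: keep 'b'
  Step 7: keep 'e'
  Step 8: insert 'c' [insertion #3]
Total insertions: 3

3


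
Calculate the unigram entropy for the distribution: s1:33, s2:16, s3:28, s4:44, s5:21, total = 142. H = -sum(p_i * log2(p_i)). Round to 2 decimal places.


Computing entropy H = -sum(p_i * log2(p_i)):
  s1: p = 33/142 = 0.2324, -p*log2(p) = 0.4893
  s2: p = 16/142 = 0.1127, -p*log2(p) = 0.3549
  s3: p = 28/142 = 0.1972, -p*log2(p) = 0.4619
  s4: p = 44/142 = 0.3099, -p*log2(p) = 0.5238
  s5: p = 21/142 = 0.1479, -p*log2(p) = 0.4078
H = sum of terms = 2.2377
Rounded to 2 decimals: 2.24

2.24


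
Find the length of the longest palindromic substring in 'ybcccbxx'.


Scanning 'ybcccbxx' for palindromic substrings.
Substring at positions 1-5: 'bcccb'.
Check: reverse('bcccb') = 'bcccb' -> palindrome confirmed.
Neighbouring characters ('y' / 'x') break symmetry, so it cannot extend further.
No longer palindromic substring exists; longest length = 5

5


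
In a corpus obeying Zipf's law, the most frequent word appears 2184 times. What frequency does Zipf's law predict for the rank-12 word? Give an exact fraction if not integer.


Zipf's law: freq(rank) = f1 / rank
f1 = 2184, rank = 12
freq = 2184 / 12
= 182

182


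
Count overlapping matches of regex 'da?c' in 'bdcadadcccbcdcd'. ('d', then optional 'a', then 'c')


Pattern: da?c means 'd', then optional 'a', then 'c'.
Scanning 'bdcadadcccbcdcd' position-by-position:
  Pos 0: window 'bdc' -> no
  Pos 1: window 'dca' -> MATCH
  Pos 2: window 'cad' -> no
  Pos 3: window 'ada' -> no
  Pos 4: window 'dad' -> no
  Pos 5: window 'adc' -> no
  Pos 6: window 'dcc' -> MATCH
  Pos 7: window 'ccc' -> no
  Pos 8: window 'ccb' -> no
  Pos 9: window 'cbc' -> no
  Pos 10: window 'bcd' -> no
  Pos 11: window 'cdc' -> no
  Pos 12: window 'dcd' -> MATCH
  Pos 13: window 'cd' -> no
  Pos 14: window 'd' -> no
Total matches: 3

3


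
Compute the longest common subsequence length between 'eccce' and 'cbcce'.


DP table for LCS of 'eccce' and 'cbcce':
       c  b  c  c  e
    0  0  0  0  0  0
  e 0  0  0  0  0  1
  c 0  1  1  1  1  1
  c 0  1  1  2  2  2
  c 0  1  1  2  3  3
  e 0  1  1  2  3  4
LCS: 'ccce'
LCS length = 4

4


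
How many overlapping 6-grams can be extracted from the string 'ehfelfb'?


String 'ehfelfb' has length L = 7.
Number of overlapping n-grams = L - n + 1
Substituting: 7 - 6 + 1 = 2

2


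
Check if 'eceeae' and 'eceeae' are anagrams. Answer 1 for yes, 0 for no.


Sort characters of 'eceeae': 'aceeee'
Sort characters of 'eceeae': 'aceeee'
Sorted forms match -> they ARE anagrams
Result: 1

1


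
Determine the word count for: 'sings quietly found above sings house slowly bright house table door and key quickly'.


Counting words by splitting on spaces:
  Word 1: 'sings'
  Word 2: 'quietly'
  Word 3: 'found'
  Word 4: 'above'
  Word 5: 'sings'
  Word 6: 'house'
  Word 7: 'slowly'
  Word 8: 'bright'
  Word 9: 'house'
  Word 10: 'table'
  Word 11: 'door'
  Word 12: 'and'
  Word 13: 'key'
  Word 14: 'quickly'
Total words: 14

14


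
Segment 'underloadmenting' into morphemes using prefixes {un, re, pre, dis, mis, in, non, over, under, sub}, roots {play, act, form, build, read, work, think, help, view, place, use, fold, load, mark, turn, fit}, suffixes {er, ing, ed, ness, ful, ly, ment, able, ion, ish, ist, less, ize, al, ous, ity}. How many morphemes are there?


Segmenting 'underloadmenting' against the inventory:
  'under' -> prefix (morpheme 1)
  'load' -> root (morpheme 2)
  'ment' -> suffix (morpheme 3)
  'ing' -> suffix (morpheme 4)
Total morphemes: 4

4


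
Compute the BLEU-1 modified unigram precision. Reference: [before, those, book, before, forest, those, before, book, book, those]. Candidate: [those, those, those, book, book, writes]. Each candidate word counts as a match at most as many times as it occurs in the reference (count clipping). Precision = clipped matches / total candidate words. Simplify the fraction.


Reference word counts: {'before': 3, 'book': 3, 'forest': 1, 'those': 3}
Checking each candidate word (with clipping):
  'those' -> in reference (ref count 3, used 1/3) -> match (matches: 1)
  'those' -> in reference (ref count 3, used 2/3) -> match (matches: 2)
  'those' -> in reference (ref count 3, used 3/3) -> match (matches: 3)
  'book' -> in reference (ref count 3, used 1/3) -> match (matches: 4)
  'book' -> in reference (ref count 3, used 2/3) -> match (matches: 5)
  'writes' -> not in reference -> no match (matches: 5)
Clipped matches: 5, Candidate length: 6
Precision = 5/6

5/6


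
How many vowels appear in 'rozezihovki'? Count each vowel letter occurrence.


Scanning each character of 'rozezihovki':
  Position 1: 'r' -> consonant (running count: 0)
  Position 2: 'o' -> vowel (running count: 1)
  Position 3: 'z' -> consonant (running count: 1)
  Position 4: 'e' -> vowel (running count: 2)
  Position 5: 'z' -> consonant (running count: 2)
  Position 6: 'i' -> vowel (running count: 3)
  Position 7: 'h' -> consonant (running count: 3)
  Position 8: 'o' -> vowel (running count: 4)
  Position 9: 'v' -> consonant (running count: 4)
  Position 10: 'k' -> consonant (running count: 4)
  Position 11: 'i' -> vowel (running count: 5)
Total vowels: 5

5


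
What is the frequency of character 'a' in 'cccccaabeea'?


Scanning 'cccccaabeea' for 'a':
  Position 5: 'a' -> MATCH (count: 1)
  Position 6: 'a' -> MATCH (count: 2)
  Position 10: 'a' -> MATCH (count: 3)
Total occurrences of 'a': 3

3


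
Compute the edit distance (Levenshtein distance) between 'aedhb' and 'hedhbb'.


Building DP table for s1='aedhb' (len 5) and s2='hedhbb' (len 6):
       h  e  d  h  b  b
    0  1  2  3  4  5  6
  a 1  1  2  3  4  5  6
  e 2  2  1  2  3  4  5
  d 3  3  2  1  2  3  4
  h 4  3  3  2  1  2  3
  b 5  4  4  3  2  1  2
Edit distance = dp[5][6] = 2

2


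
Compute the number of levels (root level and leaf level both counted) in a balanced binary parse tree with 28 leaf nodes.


In a balanced binary tree with n leaves the deepest leaf is ceil(log2(n)) edges below the root,
so counting node levels inclusive of root and leaves gives ceil(log2(n)) + 1 levels.
log2(28) = 4.8074
ceil(4.8074) = 5
levels = 5 + 1 = 6

6


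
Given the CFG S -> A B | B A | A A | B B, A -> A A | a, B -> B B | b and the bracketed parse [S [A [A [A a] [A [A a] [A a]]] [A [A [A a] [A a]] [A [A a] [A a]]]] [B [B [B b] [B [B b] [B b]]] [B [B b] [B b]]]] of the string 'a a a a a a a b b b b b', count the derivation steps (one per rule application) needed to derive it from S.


Every bracketed nonterminal node [X ...] in the tree is produced by exactly one rule application.
Reading the tree off as a leftmost derivation:
  Step 1: S  =>  A B   (applied S -> A B)
  Step 2: A B  =>  A A B   (applied A -> A A)
  Step 3: A A B  =>  A A A B   (applied A -> A A)
  Step 4: A A A B  =>  a A A B   (applied A -> a)
  Step 5: a A A B  =>  a A A A B   (applied A -> A A)
  Step 6: a A A A B  =>  a a A A B   (applied A -> a)
  Step 7: a a A A B  =>  a a a A B   (applied A -> a)
  Step 8: a a a A B  =>  a a a A A B   (applied A -> A A)
  Step 9: a a a A A B  =>  a a a A A A B   (applied A -> A A)
  Step 10: a a a A A A B  =>  a a a a A A B   (applied A -> a)
  Step 11: a a a a A A B  =>  a a a a a A B   (applied A -> a)
  Step 12: a a a a a A B  =>  a a a a a A A B   (applied A -> A A)
  Step 13: a a a a a A A B  =>  a a a a a a A B   (applied A -> a)
  Step 14: a a a a a a A B  =>  a a a a a a a B   (applied A -> a)
  Step 15: a a a a a a a B  =>  a a a a a a a B B   (applied B -> B B)
  Step 16: a a a a a a a B B  =>  a a a a a a a B B B   (applied B -> B B)
  Step 17: a a a a a a a B B B  =>  a a a a a a a b B B   (applied B -> b)
  Step 18: a a a a a a a b B B  =>  a a a a a a a b B B B   (applied B -> B B)
  Step 19: a a a a a a a b B B B  =>  a a a a a a a b b B B   (applied B -> b)
  Step 20: a a a a a a a b b B B  =>  a a a a a a a b b b B   (applied B -> b)
  Step 21: a a a a a a a b b b B  =>  a a a a a a a b b b B B   (applied B -> B B)
  Step 22: a a a a a a a b b b B B  =>  a a a a a a a b b b b B   (applied B -> b)
  Step 23: a a a a a a a b b b b B  =>  a a a a a a a b b b b b   (applied B -> b)
Final yield: a a a a a a a b b b b b
Total rewrite steps: 23

23


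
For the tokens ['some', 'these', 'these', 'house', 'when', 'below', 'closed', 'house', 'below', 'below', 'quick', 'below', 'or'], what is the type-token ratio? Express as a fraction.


Tokens: 13
Unique types: ('below', 'closed', 'house', 'or', 'quick', 'some', 'these', 'when') = 8
TTR = 8/13
Already in lowest terms.

8/13


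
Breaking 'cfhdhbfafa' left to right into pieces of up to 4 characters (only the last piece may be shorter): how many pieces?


'cfhdhbfafa' has 10 characters.
Chunking with max size 4:
  Chunk 1: 'cfhd' (positions 0-3)
  Chunk 2: 'hbfa' (positions 4-7)
  Chunk 3: 'fa' (positions 8-9)
Total chunks: ceil(10 / 4) = 3

3


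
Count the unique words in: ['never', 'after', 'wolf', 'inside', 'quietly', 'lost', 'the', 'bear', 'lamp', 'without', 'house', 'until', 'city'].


Listing all tokens and tracking unique types:
  Token 1: 'never' -> NEW (unique so far: 1)
  Token 2: 'after' -> NEW (unique so far: 2)
  Token 3: 'wolf' -> NEW (unique so far: 3)
  Token 4: 'inside' -> NEW (unique so far: 4)
  Token 5: 'quietly' -> NEW (unique so far: 5)
  Token 6: 'lost' -> NEW (unique so far: 6)
  Token 7: 'the' -> NEW (unique so far: 7)
  Token 8: 'bear' -> NEW (unique so far: 8)
  Token 9: 'lamp' -> NEW (unique so far: 9)
  Token 10: 'without' -> NEW (unique so far: 10)
  Token 11: 'house' -> NEW (unique so far: 11)
  Token 12: 'until' -> NEW (unique so far: 12)
  Token 13: 'city' -> NEW (unique so far: 13)
Unique types: ('after', 'bear', 'city', 'house', 'inside', 'lamp', 'lost', 'never', 'quietly', 'the', 'until', 'without', 'wolf')
Vocabulary size: 13

13


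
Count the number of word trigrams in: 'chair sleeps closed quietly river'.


Word trigrams from [5] words:
  Trigram 1: (chair sleeps closed)
  Trigram 2: (sleeps closed quietly)
  Trigram 3: (closed quietly river)
Total word trigrams: 5 - 2 = 3

3


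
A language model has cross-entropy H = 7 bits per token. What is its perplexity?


Perplexity formula: PP = 2^H
H = 7
PP = 2^7
Steps: 2^1 = 2, 2^2 = 4, 2^3 = 8, 2^4 = 16, 2^5 = 32, 2^6 = 64, 2^7 = 128
PP = 128

128


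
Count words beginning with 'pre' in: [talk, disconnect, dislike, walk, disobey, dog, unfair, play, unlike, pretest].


Checking each word for prefix 'pre':
  'talk' -> no (count: 0)
  'disconnect' -> no (count: 0)
  'dislike' -> no (count: 0)
  'walk' -> no (count: 0)
  'disobey' -> no (count: 0)
  'dog' -> no (count: 0)
  'unfair' -> no (count: 0)
  'play' -> no (count: 0)
  'unlike' -> no (count: 0)
  'pretest' -> YES, starts with 'pre' (count: 1)
Total with prefix 'pre': 1

1


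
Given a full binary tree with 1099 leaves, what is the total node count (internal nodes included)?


Leaf nodes (terminals): 1099
Internal nodes = n - 1 = 1099 - 1 = 1098
Total = leaves + internal = 1099 + 1098 = 2197

2197


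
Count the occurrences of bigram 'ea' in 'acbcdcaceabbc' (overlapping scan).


Scanning 'acbcdcaceabbc' for bigram 'ea':
  Position 0: 'ac' -> no
  Position 1: 'cb' -> no
  Position 2: 'bc' -> no
  Position 3: 'cd' -> no
  Position 4: 'dc' -> no
  Position 5: 'ca' -> no
  Position 6: 'ac' -> no
  Position 7: 'ce' -> no
  Position 8: 'ea' -> MATCH
  Position 9: 'ab' -> no
  Position 10: 'bb' -> no
  Position 11: 'bc' -> no
Total matches: 1

1


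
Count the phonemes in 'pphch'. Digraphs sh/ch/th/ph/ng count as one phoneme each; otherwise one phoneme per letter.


Parsing 'pphch' greedily, digraphs first:
  'p' -> consonant phoneme (phonemes so far: 1)
  'ph' -> digraph (1 consonant phoneme) (phonemes so far: 2)
  'ch' -> digraph (1 consonant phoneme) (phonemes so far: 3)
Total phonemes: 3

3


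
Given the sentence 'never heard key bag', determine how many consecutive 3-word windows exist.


Word trigrams from [4] words:
  Trigram 1: (never heard key)
  Trigram 2: (heard key bag)
Total word trigrams: 4 - 2 = 2

2


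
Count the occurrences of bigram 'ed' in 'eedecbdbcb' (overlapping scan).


Scanning 'eedecbdbcb' for bigram 'ed':
  Position 0: 'ee' -> no
  Position 1: 'ed' -> MATCH
  Position 2: 'de' -> no
  Position 3: 'ec' -> no
  Position 4: 'cb' -> no
  Position 5: 'bd' -> no
  Position 6: 'db' -> no
  Position 7: 'bc' -> no
  Position 8: 'cb' -> no
Total matches: 1

1


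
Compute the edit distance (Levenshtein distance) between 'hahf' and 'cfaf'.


Building DP table for s1='hahf' (len 4) and s2='cfaf' (len 4):
       c  f  a  f
    0  1  2  3  4
  h 1  1  2  3  4
  a 2  2  2  2  3
  h 3  3  3  3  3
  f 4  4  3  4  3
Edit distance = dp[4][4] = 3

3


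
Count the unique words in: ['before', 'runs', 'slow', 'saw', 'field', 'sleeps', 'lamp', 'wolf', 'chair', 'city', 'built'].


Listing all tokens and tracking unique types:
  Token 1: 'before' -> NEW (unique so far: 1)
  Token 2: 'runs' -> NEW (unique so far: 2)
  Token 3: 'slow' -> NEW (unique so far: 3)
  Token 4: 'saw' -> NEW (unique so far: 4)
  Token 5: 'field' -> NEW (unique so far: 5)
  Token 6: 'sleeps' -> NEW (unique so far: 6)
  Token 7: 'lamp' -> NEW (unique so far: 7)
  Token 8: 'wolf' -> NEW (unique so far: 8)
  Token 9: 'chair' -> NEW (unique so far: 9)
  Token 10: 'city' -> NEW (unique so far: 10)
  Token 11: 'built' -> NEW (unique so far: 11)
Unique types: ('before', 'built', 'chair', 'city', 'field', 'lamp', 'runs', 'saw', 'sleeps', 'slow', 'wolf')
Vocabulary size: 11

11


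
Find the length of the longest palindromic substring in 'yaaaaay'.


Scanning 'yaaaaay' for palindromic substrings.
Substring at positions 0-6: 'yaaaaay'.
Check: reverse('yaaaaay') = 'yaaaaay' -> palindrome confirmed.
No longer palindromic substring exists; longest length = 7

7


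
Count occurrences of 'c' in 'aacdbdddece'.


Scanning 'aacdbdddece' for 'c':
  Position 2: 'c' -> MATCH (count: 1)
  Position 9: 'c' -> MATCH (count: 2)
Total occurrences of 'c': 2

2


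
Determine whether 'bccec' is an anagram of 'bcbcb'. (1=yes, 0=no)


Sort characters of 'bccec': 'bccce'
Sort characters of 'bcbcb': 'bbbcc'
Sorted forms differ -> they are NOT anagrams
Result: 0

0


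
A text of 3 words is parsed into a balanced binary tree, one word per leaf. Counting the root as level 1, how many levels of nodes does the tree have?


In a balanced binary tree with n leaves the deepest leaf is ceil(log2(n)) edges below the root,
so counting node levels inclusive of root and leaves gives ceil(log2(n)) + 1 levels.
log2(3) = 1.5850
ceil(1.5850) = 2
levels = 2 + 1 = 3

3


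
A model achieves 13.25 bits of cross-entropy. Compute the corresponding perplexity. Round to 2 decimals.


Perplexity formula: PP = 2^H
H = 13.25
PP = 2^13.25
Decompose: 2^13.25 = 2^13 * 2^0.25
2^13 = 8192, 2^0.25 ~ 1.1892071
PP ~ 8192 * 1.1892071 = 9741.9845632
Rounded to 2 decimals: 9741.98

9741.98


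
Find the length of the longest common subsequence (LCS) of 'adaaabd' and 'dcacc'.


DP table for LCS of 'adaaabd' and 'dcacc':
       d  c  a  c  c
    0  0  0  0  0  0
  a 0  0  0  1  1  1
  d 0  1  1  1  1  1
  a 0  1  1  2  2  2
  a 0  1  1  2  2  2
  a 0  1  1  2  2  2
  b 0  1  1  2  2  2
  d 0  1  1  2  2  2
LCS: 'da'
LCS length = 2

2


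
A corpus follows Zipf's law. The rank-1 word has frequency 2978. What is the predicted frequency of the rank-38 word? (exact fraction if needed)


Zipf's law: freq(rank) = f1 / rank
f1 = 2978, rank = 38
freq = 2978 / 38
GCD(2978, 38) = 2
Simplified: 1489/19

1489/19


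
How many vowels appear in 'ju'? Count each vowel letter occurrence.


Scanning each character of 'ju':
  Position 1: 'j' -> consonant (running count: 0)
  Position 2: 'u' -> vowel (running count: 1)
Total vowels: 1

1


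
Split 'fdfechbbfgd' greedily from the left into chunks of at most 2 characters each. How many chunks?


'fdfechbbfgd' has 11 characters.
Chunking with max size 2:
  Chunk 1: 'fd' (positions 0-1)
  Chunk 2: 'fe' (positions 2-3)
  Chunk 3: 'ch' (positions 4-5)
  Chunk 4: 'bb' (positions 6-7)
  Chunk 5: 'fg' (positions 8-9)
  Chunk 6: 'd' (positions 10-10)
Total chunks: ceil(11 / 2) = 6

6


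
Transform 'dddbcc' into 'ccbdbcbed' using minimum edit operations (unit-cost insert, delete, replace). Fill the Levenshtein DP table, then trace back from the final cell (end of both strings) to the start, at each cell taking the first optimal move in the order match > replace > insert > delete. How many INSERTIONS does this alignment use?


Edit distance = 6. Backtracking from cell (6, 9) with preference match > replace > insert > delete,
then listing the resulting alignment 'dddbcc' -> 'ccbdbcbed' left to right:
  Step 1: insert 'c' [insertion #1]
  Step 2: replace d->c
  Step 3: replace d->b
  Step 4: keep 'd'
  Step 5: keep 'b'
  Step 6: keep 'c'
  Step 7: insert 'b' [insertion #2]
  Step 8: insert 'e' [insertion #3]
  Step 9: replace c->d
Total insertions: 3

3


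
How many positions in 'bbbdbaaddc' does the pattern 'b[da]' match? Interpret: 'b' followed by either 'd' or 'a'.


Pattern: b[da] means 'b' followed by either 'd' or 'a'.
Scanning 'bbbdbaaddc' position-by-position:
  Pos 0: window 'bb' -> no
  Pos 1: window 'bb' -> no
  Pos 2: window 'bd' -> MATCH
  Pos 3: window 'db' -> no
  Pos 4: window 'ba' -> MATCH
  Pos 5: window 'aa' -> no
  Pos 6: window 'ad' -> no
  Pos 7: window 'dd' -> no
  Pos 8: window 'dc' -> no
  Pos 9: window 'c' -> no
Total matches: 2

2


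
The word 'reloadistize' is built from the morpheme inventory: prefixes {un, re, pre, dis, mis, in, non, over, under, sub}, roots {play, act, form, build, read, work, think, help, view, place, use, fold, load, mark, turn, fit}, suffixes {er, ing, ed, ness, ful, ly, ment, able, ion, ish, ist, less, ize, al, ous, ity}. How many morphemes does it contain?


Segmenting 'reloadistize' against the inventory:
  're' -> prefix (morpheme 1)
  'load' -> root (morpheme 2)
  'ist' -> suffix (morpheme 3)
  'ize' -> suffix (morpheme 4)
Total morphemes: 4

4


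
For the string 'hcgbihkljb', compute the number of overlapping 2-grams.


String 'hcgbihkljb' has length L = 10.
Number of overlapping n-grams = L - n + 1
Substituting: 10 - 2 + 1 = 9

9


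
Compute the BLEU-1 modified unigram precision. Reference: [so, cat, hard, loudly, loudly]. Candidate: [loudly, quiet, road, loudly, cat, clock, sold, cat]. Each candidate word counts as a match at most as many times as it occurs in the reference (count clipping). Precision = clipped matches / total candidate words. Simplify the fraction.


Reference word counts: {'cat': 1, 'hard': 1, 'loudly': 2, 'so': 1}
Checking each candidate word (with clipping):
  'loudly' -> in reference (ref count 2, used 1/2) -> match (matches: 1)
  'quiet' -> not in reference -> no match (matches: 1)
  'road' -> not in reference -> no match (matches: 1)
  'loudly' -> in reference (ref count 2, used 2/2) -> match (matches: 2)
  'cat' -> in reference (ref count 1, used 1/1) -> match (matches: 3)
  'clock' -> not in reference -> no match (matches: 3)
  'sold' -> not in reference -> no match (matches: 3)
  'cat' -> ref count 1 already used up (1/1) -> clipped, no match (matches: 3)
Clipped matches: 3, Candidate length: 8
Precision = 3/8

3/8


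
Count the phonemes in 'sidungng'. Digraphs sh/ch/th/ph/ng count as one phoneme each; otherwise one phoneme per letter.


Parsing 'sidungng' greedily, digraphs first:
  's' -> consonant phoneme (phonemes so far: 1)
  'i' -> vowel phoneme (phonemes so far: 2)
  'd' -> consonant phoneme (phonemes so far: 3)
  'u' -> vowel phoneme (phonemes so far: 4)
  'ng' -> digraph (1 consonant phoneme) (phonemes so far: 5)
  'ng' -> digraph (1 consonant phoneme) (phonemes so far: 6)
Total phonemes: 6

6


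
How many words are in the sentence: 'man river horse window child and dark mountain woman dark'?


Counting words by splitting on spaces:
  Word 1: 'man'
  Word 2: 'river'
  Word 3: 'horse'
  Word 4: 'window'
  Word 5: 'child'
  Word 6: 'and'
  Word 7: 'dark'
  Word 8: 'mountain'
  Word 9: 'woman'
  Word 10: 'dark'
Total words: 10

10


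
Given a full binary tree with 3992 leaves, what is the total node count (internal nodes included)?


Leaf nodes (terminals): 3992
Internal nodes = n - 1 = 3992 - 1 = 3991
Total = leaves + internal = 3992 + 3991 = 7983

7983


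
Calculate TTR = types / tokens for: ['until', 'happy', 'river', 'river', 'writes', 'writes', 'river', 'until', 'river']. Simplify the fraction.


Tokens: 9
Unique types: ('happy', 'river', 'until', 'writes') = 4
TTR = 4/9
Already in lowest terms.

4/9


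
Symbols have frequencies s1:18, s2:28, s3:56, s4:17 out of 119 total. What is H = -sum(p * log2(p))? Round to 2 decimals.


Computing entropy H = -sum(p_i * log2(p_i)):
  s1: p = 18/119 = 0.1513, -p*log2(p) = 0.4122
  s2: p = 28/119 = 0.2353, -p*log2(p) = 0.4912
  s3: p = 56/119 = 0.4706, -p*log2(p) = 0.5117
  s4: p = 17/119 = 0.1429, -p*log2(p) = 0.4011
H = sum of terms = 1.8162
Rounded to 2 decimals: 1.82

1.82


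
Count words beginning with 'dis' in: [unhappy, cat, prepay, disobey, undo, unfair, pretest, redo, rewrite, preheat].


Checking each word for prefix 'dis':
  'unhappy' -> no (count: 0)
  'cat' -> no (count: 0)
  'prepay' -> no (count: 0)
  'disobey' -> YES, starts with 'dis' (count: 1)
  'undo' -> no (count: 1)
  'unfair' -> no (count: 1)
  'pretest' -> no (count: 1)
  'redo' -> no (count: 1)
  'rewrite' -> no (count: 1)
  'preheat' -> no (count: 1)
Total with prefix 'dis': 1

1


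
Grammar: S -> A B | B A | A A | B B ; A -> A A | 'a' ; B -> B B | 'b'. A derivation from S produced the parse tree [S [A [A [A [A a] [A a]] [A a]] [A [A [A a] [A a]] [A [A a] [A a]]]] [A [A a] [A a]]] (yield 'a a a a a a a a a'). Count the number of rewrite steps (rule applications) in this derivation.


Every bracketed nonterminal node [X ...] in the tree is produced by exactly one rule application.
Reading the tree off as a leftmost derivation:
  Step 1: S  =>  A A   (applied S -> A A)
  Step 2: A A  =>  A A A   (applied A -> A A)
  Step 3: A A A  =>  A A A A   (applied A -> A A)
  Step 4: A A A A  =>  A A A A A   (applied A -> A A)
  Step 5: A A A A A  =>  a A A A A   (applied A -> a)
  Step 6: a A A A A  =>  a a A A A   (applied A -> a)
  Step 7: a a A A A  =>  a a a A A   (applied A -> a)
  Step 8: a a a A A  =>  a a a A A A   (applied A -> A A)
  Step 9: a a a A A A  =>  a a a A A A A   (applied A -> A A)
  Step 10: a a a A A A A  =>  a a a a A A A   (applied A -> a)
  Step 11: a a a a A A A  =>  a a a a a A A   (applied A -> a)
  Step 12: a a a a a A A  =>  a a a a a A A A   (applied A -> A A)
  Step 13: a a a a a A A A  =>  a a a a a a A A   (applied A -> a)
  Step 14: a a a a a a A A  =>  a a a a a a a A   (applied A -> a)
  Step 15: a a a a a a a A  =>  a a a a a a a A A   (applied A -> A A)
  Step 16: a a a a a a a A A  =>  a a a a a a a a A   (applied A -> a)
  Step 17: a a a a a a a a A  =>  a a a a a a a a a   (applied A -> a)
Final yield: a a a a a a a a a
Total rewrite steps: 17

17


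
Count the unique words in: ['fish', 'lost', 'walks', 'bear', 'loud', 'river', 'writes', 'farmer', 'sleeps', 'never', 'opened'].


Listing all tokens and tracking unique types:
  Token 1: 'fish' -> NEW (unique so far: 1)
  Token 2: 'lost' -> NEW (unique so far: 2)
  Token 3: 'walks' -> NEW (unique so far: 3)
  Token 4: 'bear' -> NEW (unique so far: 4)
  Token 5: 'loud' -> NEW (unique so far: 5)
  Token 6: 'river' -> NEW (unique so far: 6)
  Token 7: 'writes' -> NEW (unique so far: 7)
  Token 8: 'farmer' -> NEW (unique so far: 8)
  Token 9: 'sleeps' -> NEW (unique so far: 9)
  Token 10: 'never' -> NEW (unique so far: 10)
  Token 11: 'opened' -> NEW (unique so far: 11)
Unique types: ('bear', 'farmer', 'fish', 'lost', 'loud', 'never', 'opened', 'river', 'sleeps', 'walks', 'writes')
Vocabulary size: 11

11


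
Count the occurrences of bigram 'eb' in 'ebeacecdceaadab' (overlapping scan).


Scanning 'ebeacecdceaadab' for bigram 'eb':
  Position 0: 'eb' -> MATCH
  Position 1: 'be' -> no
  Position 2: 'ea' -> no
  Position 3: 'ac' -> no
  Position 4: 'ce' -> no
  Position 5: 'ec' -> no
  Position 6: 'cd' -> no
  Position 7: 'dc' -> no
  Position 8: 'ce' -> no
  Position 9: 'ea' -> no
  Position 10: 'aa' -> no
  Position 11: 'ad' -> no
  Position 12: 'da' -> no
  Position 13: 'ab' -> no
Total matches: 1

1


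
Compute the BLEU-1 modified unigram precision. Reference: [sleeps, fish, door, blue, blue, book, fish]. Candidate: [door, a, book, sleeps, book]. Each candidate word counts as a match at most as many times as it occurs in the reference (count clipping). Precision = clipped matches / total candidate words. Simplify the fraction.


Reference word counts: {'blue': 2, 'book': 1, 'door': 1, 'fish': 2, 'sleeps': 1}
Checking each candidate word (with clipping):
  'door' -> in reference (ref count 1, used 1/1) -> match (matches: 1)
  'a' -> not in reference -> no match (matches: 1)
  'book' -> in reference (ref count 1, used 1/1) -> match (matches: 2)
  'sleeps' -> in reference (ref count 1, used 1/1) -> match (matches: 3)
  'book' -> ref count 1 already used up (1/1) -> clipped, no match (matches: 3)
Clipped matches: 3, Candidate length: 5
Precision = 3/5

3/5


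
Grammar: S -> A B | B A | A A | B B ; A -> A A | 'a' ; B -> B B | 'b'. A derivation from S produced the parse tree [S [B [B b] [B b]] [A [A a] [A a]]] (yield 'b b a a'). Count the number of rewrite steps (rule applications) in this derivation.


Every bracketed nonterminal node [X ...] in the tree is produced by exactly one rule application.
Reading the tree off as a leftmost derivation:
  Step 1: S  =>  B A   (applied S -> B A)
  Step 2: B A  =>  B B A   (applied B -> B B)
  Step 3: B B A  =>  b B A   (applied B -> b)
  Step 4: b B A  =>  b b A   (applied B -> b)
  Step 5: b b A  =>  b b A A   (applied A -> A A)
  Step 6: b b A A  =>  b b a A   (applied A -> a)
  Step 7: b b a A  =>  b b a a   (applied A -> a)
Final yield: b b a a
Total rewrite steps: 7

7


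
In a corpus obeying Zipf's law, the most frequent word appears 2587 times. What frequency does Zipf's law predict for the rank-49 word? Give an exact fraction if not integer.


Zipf's law: freq(rank) = f1 / rank
f1 = 2587, rank = 49
freq = 2587 / 49
GCD(2587, 49) = 1
Simplified: 2587/49

2587/49


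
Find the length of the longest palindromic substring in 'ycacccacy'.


Scanning 'ycacccacy' for palindromic substrings.
Substring at positions 0-8: 'ycacccacy'.
Check: reverse('ycacccacy') = 'ycacccacy' -> palindrome confirmed.
No longer palindromic substring exists; longest length = 9

9


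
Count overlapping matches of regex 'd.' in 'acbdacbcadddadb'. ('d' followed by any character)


Pattern: d. means 'd' followed by any character.
Scanning 'acbdacbcadddadb' position-by-position:
  Pos 0: window 'ac' -> no
  Pos 1: window 'cb' -> no
  Pos 2: window 'bd' -> no
  Pos 3: window 'da' -> MATCH
  Pos 4: window 'ac' -> no
  Pos 5: window 'cb' -> no
  Pos 6: window 'bc' -> no
  Pos 7: window 'ca' -> no
  Pos 8: window 'ad' -> no
  Pos 9: window 'dd' -> MATCH
  Pos 10: window 'dd' -> MATCH
  Pos 11: window 'da' -> MATCH
  Pos 12: window 'ad' -> no
  Pos 13: window 'db' -> MATCH
  Pos 14: window 'b' -> no
Total matches: 5

5


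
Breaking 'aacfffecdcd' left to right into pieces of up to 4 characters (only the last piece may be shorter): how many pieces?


'aacfffecdcd' has 11 characters.
Chunking with max size 4:
  Chunk 1: 'aacf' (positions 0-3)
  Chunk 2: 'ffec' (positions 4-7)
  Chunk 3: 'dcd' (positions 8-10)
Total chunks: ceil(11 / 4) = 3

3


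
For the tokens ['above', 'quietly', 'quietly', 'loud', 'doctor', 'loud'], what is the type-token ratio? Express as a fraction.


Tokens: 6
Unique types: ('above', 'doctor', 'loud', 'quietly') = 4
TTR = 4/6
Simplify: divide both by 2 -> 2/3
TTR = 2/3

2/3


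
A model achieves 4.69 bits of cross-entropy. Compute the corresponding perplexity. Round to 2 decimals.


Perplexity formula: PP = 2^H
H = 4.69
PP = 2^4.69
Decompose: 2^4.69 = 2^4 * 2^0.69
2^4 = 16, 2^0.69 ~ 1.6132835
PP ~ 16 * 1.6132835 = 25.8125360
Rounded to 2 decimals: 25.81

25.81


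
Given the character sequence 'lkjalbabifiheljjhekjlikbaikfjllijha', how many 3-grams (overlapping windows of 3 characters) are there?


String 'lkjalbabifiheljjhekjlikbaikfjllijha' has length L = 35.
Number of overlapping n-grams = L - n + 1
Substituting: 35 - 3 + 1 = 33

33


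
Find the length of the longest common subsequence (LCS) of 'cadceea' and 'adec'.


DP table for LCS of 'cadceea' and 'adec':
       a  d  e  c
    0  0  0  0  0
  c 0  0  0  0  1
  a 0  1  1  1  1
  d 0  1  2  2  2
  c 0  1  2  2  3
  e 0  1  2  3  3
  e 0  1  2  3  3
  a 0  1  2  3  3
LCS: 'adc'
LCS length = 3

3


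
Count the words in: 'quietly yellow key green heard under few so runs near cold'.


Counting words by splitting on spaces:
  Word 1: 'quietly'
  Word 2: 'yellow'
  Word 3: 'key'
  Word 4: 'green'
  Word 5: 'heard'
  Word 6: 'under'
  Word 7: 'few'
  Word 8: 'so'
  Word 9: 'runs'
  Word 10: 'near'
  Word 11: 'cold'
Total words: 11

11


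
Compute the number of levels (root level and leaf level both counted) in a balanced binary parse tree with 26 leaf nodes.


In a balanced binary tree with n leaves the deepest leaf is ceil(log2(n)) edges below the root,
so counting node levels inclusive of root and leaves gives ceil(log2(n)) + 1 levels.
log2(26) = 4.7004
ceil(4.7004) = 5
levels = 5 + 1 = 6

6


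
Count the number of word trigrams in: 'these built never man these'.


Word trigrams from [5] words:
  Trigram 1: (these built never)
  Trigram 2: (built never man)
  Trigram 3: (never man these)
Total word trigrams: 5 - 2 = 3

3


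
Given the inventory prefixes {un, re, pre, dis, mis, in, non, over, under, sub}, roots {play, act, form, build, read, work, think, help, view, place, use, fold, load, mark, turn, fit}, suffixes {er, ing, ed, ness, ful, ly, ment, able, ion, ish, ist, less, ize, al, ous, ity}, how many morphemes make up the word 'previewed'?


Segmenting 'previewed' against the inventory:
  'pre' -> prefix (morpheme 1)
  'view' -> root (morpheme 2)
  'ed' -> suffix (morpheme 3)
Total morphemes: 3

3


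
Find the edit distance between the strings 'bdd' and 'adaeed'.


Building DP table for s1='bdd' (len 3) and s2='adaeed' (len 6):
       a  d  a  e  e  d
    0  1  2  3  4  5  6
  b 1  1  2  3  4  5  6
  d 2  2  1  2  3  4  5
  d 3  3  2  2  3  4  4
Edit distance = dp[3][6] = 4

4


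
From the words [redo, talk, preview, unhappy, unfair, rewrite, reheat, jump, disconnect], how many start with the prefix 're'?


Checking each word for prefix 're':
  'redo' -> YES, starts with 're' (count: 1)
  'talk' -> no (count: 1)
  'preview' -> no (count: 1)
  'unhappy' -> no (count: 1)
  'unfair' -> no (count: 1)
  'rewrite' -> YES, starts with 're' (count: 2)
  'reheat' -> YES, starts with 're' (count: 3)
  'jump' -> no (count: 3)
  'disconnect' -> no (count: 3)
Total with prefix 're': 3

3


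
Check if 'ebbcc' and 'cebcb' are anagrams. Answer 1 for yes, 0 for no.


Sort characters of 'ebbcc': 'bbcce'
Sort characters of 'cebcb': 'bbcce'
Sorted forms match -> they ARE anagrams
Result: 1

1


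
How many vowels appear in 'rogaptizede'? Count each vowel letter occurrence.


Scanning each character of 'rogaptizede':
  Position 1: 'r' -> consonant (running count: 0)
  Position 2: 'o' -> vowel (running count: 1)
  Position 3: 'g' -> consonant (running count: 1)
  Position 4: 'a' -> vowel (running count: 2)
  Position 5: 'p' -> consonant (running count: 2)
  Position 6: 't' -> consonant (running count: 2)
  Position 7: 'i' -> vowel (running count: 3)
  Position 8: 'z' -> consonant (running count: 3)
  Position 9: 'e' -> vowel (running count: 4)
  Position 10: 'd' -> consonant (running count: 4)
  Position 11: 'e' -> vowel (running count: 5)
Total vowels: 5

5


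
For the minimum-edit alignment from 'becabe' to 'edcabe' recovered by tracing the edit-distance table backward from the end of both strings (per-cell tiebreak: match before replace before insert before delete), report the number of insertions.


Edit distance = 2. Backtracking from cell (6, 6) with preference match > replace > insert > delete,
then listing the resulting alignment 'becabe' -> 'edcabe' left to right:
  Step 1: replace b->e
  Step 2: replace e->d
  Step 3: keep 'c'
  Step 4: keep 'a'
  Step 5: keep 'b'
  Step 6: keep 'e'
Total insertions: 0

0


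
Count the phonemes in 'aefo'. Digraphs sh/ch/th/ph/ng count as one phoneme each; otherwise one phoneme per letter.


Parsing 'aefo' greedily, digraphs first:
  'a' -> vowel phoneme (phonemes so far: 1)
  'e' -> vowel phoneme (phonemes so far: 2)
  'f' -> consonant phoneme (phonemes so far: 3)
  'o' -> vowel phoneme (phonemes so far: 4)
Total phonemes: 4

4


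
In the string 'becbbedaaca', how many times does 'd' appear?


Scanning 'becbbedaaca' for 'd':
  Position 6: 'd' -> MATCH (count: 1)
Total occurrences of 'd': 1

1


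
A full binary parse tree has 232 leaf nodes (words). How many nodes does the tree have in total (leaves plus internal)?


Leaf nodes (terminals): 232
Internal nodes = n - 1 = 232 - 1 = 231
Total = leaves + internal = 232 + 231 = 463

463


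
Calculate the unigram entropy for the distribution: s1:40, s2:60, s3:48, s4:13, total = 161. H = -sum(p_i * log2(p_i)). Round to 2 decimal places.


Computing entropy H = -sum(p_i * log2(p_i)):
  s1: p = 40/161 = 0.2484, -p*log2(p) = 0.4991
  s2: p = 60/161 = 0.3727, -p*log2(p) = 0.5307
  s3: p = 48/161 = 0.2981, -p*log2(p) = 0.5205
  s4: p = 13/161 = 0.0807, -p*log2(p) = 0.2931
H = sum of terms = 1.8434
Rounded to 2 decimals: 1.84

1.84


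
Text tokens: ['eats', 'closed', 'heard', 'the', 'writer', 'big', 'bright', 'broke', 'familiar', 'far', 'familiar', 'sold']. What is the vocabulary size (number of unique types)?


Listing all tokens and tracking unique types:
  Token 1: 'eats' -> NEW (unique so far: 1)
  Token 2: 'closed' -> NEW (unique so far: 2)
  Token 3: 'heard' -> NEW (unique so far: 3)
  Token 4: 'the' -> NEW (unique so far: 4)
  Token 5: 'writer' -> NEW (unique so far: 5)
  Token 6: 'big' -> NEW (unique so far: 6)
  Token 7: 'bright' -> NEW (unique so far: 7)
  Token 8: 'broke' -> NEW (unique so far: 8)
  Token 9: 'familiar' -> NEW (unique so far: 9)
  Token 10: 'far' -> NEW (unique so far: 10)
  Token 11: 'familiar' -> duplicate (unique so far: 10)
  Token 12: 'sold' -> NEW (unique so far: 11)
Unique types: ('big', 'bright', 'broke', 'closed', 'eats', 'familiar', 'far', 'heard', 'sold', 'the', 'writer')
Vocabulary size: 11

11
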